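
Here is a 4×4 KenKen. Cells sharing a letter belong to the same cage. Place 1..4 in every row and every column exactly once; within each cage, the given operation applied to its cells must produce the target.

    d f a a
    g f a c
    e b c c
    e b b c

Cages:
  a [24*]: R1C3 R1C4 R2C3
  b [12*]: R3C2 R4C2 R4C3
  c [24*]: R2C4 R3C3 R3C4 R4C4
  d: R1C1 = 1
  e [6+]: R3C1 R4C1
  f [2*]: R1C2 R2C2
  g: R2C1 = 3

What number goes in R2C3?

2

Cage d is a single given cell, so R1C1 = 1.
1 is placed in row 1; hence R1C2 = 2.
G is a freebie, which forces R2C1 = 3.
Column 2 now contains 2, which forces R2C2 = 1.
Cage a has product 24; hence R2C3 = 2.
Row 2 now contains 2, which forces R2C4 = 4.
Cage b has product 12, which forces R4C3 = 1.
Cage a has product 24, so R1C3 = 4.
Column 4 already has 4, leaving R1C4 = 3.
Cage c needs product 24; hence R3C3 = 3.
Cage c has product 24, which forces R3C4 = 1.
Cage c has product 24, so R4C4 = 2.
The two cells of cage e must have sum 6; hence R3C1 = 2.
Row 3 already has 3; hence R3C2 = 4.
2 is placed in row 4; hence R4C1 = 4.
Cage b has product 12, leaving R4C2 = 3.
Filled in: 1 2 4 3 / 3 1 2 4 / 2 4 3 1 / 4 3 1 2.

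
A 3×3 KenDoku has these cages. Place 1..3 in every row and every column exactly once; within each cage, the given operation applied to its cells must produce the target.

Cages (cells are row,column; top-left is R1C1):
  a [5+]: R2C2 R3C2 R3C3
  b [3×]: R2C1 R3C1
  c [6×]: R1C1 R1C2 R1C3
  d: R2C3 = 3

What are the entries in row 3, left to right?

D is a freebie, so R2C3 = 3.
Row 2 already has 3, which forces R2C1 = 1.
1 is placed in row 2, so R2C2 = 2.
The two cells of cage b must have product 3, leaving R3C1 = 3.
3 is placed in row 3, so R3C2 = 1.
Row 3 already has 1, so R3C3 = 2.
Column 1 now contains 3, leaving R1C1 = 2.
1 is placed in column 2, which forces R1C2 = 3.
Column 3 already has 2, leaving R1C3 = 1.
Completed grid: 2 3 1 / 1 2 3 / 3 1 2.

3 1 2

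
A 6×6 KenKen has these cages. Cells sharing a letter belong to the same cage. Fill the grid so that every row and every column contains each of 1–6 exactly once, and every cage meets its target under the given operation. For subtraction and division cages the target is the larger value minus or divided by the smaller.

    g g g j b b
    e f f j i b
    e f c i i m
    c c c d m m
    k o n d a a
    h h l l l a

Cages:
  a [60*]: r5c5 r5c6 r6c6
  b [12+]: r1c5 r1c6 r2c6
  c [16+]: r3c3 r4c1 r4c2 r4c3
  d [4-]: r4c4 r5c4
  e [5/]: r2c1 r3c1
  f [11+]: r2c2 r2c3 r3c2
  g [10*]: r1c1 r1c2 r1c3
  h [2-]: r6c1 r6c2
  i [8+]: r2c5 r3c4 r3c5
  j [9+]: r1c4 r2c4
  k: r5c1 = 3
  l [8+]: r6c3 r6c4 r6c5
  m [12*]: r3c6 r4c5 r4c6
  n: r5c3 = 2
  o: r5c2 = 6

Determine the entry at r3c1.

K is a freebie; hence r5c1 = 3.
Cage o is given, which forces r5c2 = 6.
Cage n is a single given cell, which forces r5c3 = 2.
The 3 cells of cage a must have product 60, so r6c6 = 3.
Row 5 needs a 1, and only r5c4 is open for it.
Column 4 now contains 1, which forces r4c4 = 5.
Column 4 now contains 5, which forces r6c4 = 2.
Cage h's pair has difference 2, which forces r6c1 = 6.
2 is placed in row 6, leaving r6c2 = 4.
Cage c has sum 16, so r4c3 = 6.
The only place for 6 in row 3 is r3c6.
In row 1, 4 can only go at r1c6, so r1c6 = 4.
Cage a needs product 60, which forces r5c5 = 4.
4 is placed in column 6, so r5c6 = 5.
The 3 cells of cage b must have sum 12, leaving r1c5 = 6.
Column 6 now contains 5; hence r2c6 = 2.
2 is placed in column 6, which forces r4c6 = 1.
Row 1 now contains 6; hence r1c4 = 3.
Cage j needs two cells with sum 9, so r2c4 = 6.
3 is placed in column 4, which forces r3c4 = 4.
1 is placed in row 4; hence r4c5 = 2.
The 4 cells of cage c must have sum 16; hence r3c3 = 3.
3 is placed in row 3, leaving r3c5 = 1.
Row 4 already has 2, which forces r4c1 = 4.
Row 4 already has 2, so r4c2 = 3.
Column 5 now contains 1, which forces r6c5 = 5.
Cage e needs two cells with quotient 5, leaving r2c1 = 1.
1 is placed in row 2, which forces r2c2 = 5.
Row 2 already has 5; hence r2c3 = 4.
Column 5 now contains 1, which forces r2c5 = 3.
Row 3 already has 1, which forces r3c1 = 5.
Column 2 now contains 5, leaving r3c2 = 2.
Row 6 already has 5, leaving r6c3 = 1.
5 is placed in column 1; hence r1c1 = 2.
Column 2 now contains 2; hence r1c2 = 1.
Column 3 already has 1; hence r1c3 = 5.
The full grid is 2 1 5 3 6 4 / 1 5 4 6 3 2 / 5 2 3 4 1 6 / 4 3 6 5 2 1 / 3 6 2 1 4 5 / 6 4 1 2 5 3.

5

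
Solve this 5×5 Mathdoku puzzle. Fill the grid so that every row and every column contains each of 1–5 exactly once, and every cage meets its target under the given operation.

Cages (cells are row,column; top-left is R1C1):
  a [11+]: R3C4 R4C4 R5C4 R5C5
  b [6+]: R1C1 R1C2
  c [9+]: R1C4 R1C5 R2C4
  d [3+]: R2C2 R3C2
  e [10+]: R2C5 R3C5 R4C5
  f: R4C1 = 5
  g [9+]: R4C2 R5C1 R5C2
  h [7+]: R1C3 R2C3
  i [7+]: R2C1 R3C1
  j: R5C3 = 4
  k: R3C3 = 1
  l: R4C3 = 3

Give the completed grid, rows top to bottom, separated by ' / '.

1 5 2 3 4 / 4 1 5 2 3 / 3 2 1 4 5 / 5 4 3 1 2 / 2 3 4 5 1

K is a freebie; hence R3C3 = 1.
Cage f is given; hence R4C1 = 5.
Cage l is a single given cell; hence R4C3 = 3.
J is a freebie; hence R5C3 = 4.
The two cells of cage d must have sum 3, leaving R2C2 = 1.
Row 3 now contains 1, which forces R3C2 = 2.
Column 2 already has 2, so R4C2 = 4.
Cage b's pair has sum 6, which forces R1C1 = 1.
Column 2 already has 4, which forces R1C2 = 5.
5 is placed in row 1, leaving R1C3 = 2.
Column 3 already has 2; hence R2C3 = 5.
Cage g has sum 9; hence R5C1 = 2.
The 3 cells of cage g must have sum 9; hence R5C2 = 3.
Cage c needs sum 9, so R2C4 = 2.
Cage e needs sum 10; hence R3C5 = 5.
Column 4 already has 2, which forces R4C4 = 1.
Row 4 now contains 1; hence R4C5 = 2.
1 is placed in column 4, so R5C4 = 5.
Column 5 now contains 5, which forces R5C5 = 1.
The 3 cells of cage e must have sum 10, which forces R2C5 = 3.
The 4 cells of cage a must have sum 11; hence R3C4 = 4.
Column 4 now contains 4, leaving R1C4 = 3.
3 is placed in column 5, so R1C5 = 4.
3 is placed in row 2, leaving R2C1 = 4.
Row 3 now contains 4; hence R3C1 = 3.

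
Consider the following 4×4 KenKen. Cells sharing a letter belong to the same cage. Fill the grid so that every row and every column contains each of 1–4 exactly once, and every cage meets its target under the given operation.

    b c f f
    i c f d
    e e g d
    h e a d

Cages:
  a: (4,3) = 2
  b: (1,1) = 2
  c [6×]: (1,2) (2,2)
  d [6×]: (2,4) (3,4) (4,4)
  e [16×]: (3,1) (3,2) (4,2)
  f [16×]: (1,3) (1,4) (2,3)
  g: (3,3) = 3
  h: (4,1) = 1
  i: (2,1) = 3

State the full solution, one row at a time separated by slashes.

B is a freebie, leaving (1,1) = 2.
2 is placed in row 1, so (1,2) = 3.
2 is placed in row 1, leaving (1,4) = 4.
Cage i is given, leaving (2,1) = 3.
Column 2 already has 3, so (2,2) = 2.
2 is placed in row 2, which forces (2,3) = 4.
2 is placed in row 2, leaving (2,4) = 1.
Column 1 now contains 2, which forces (3,1) = 4.
Row 3 now contains 4, so (3,2) = 1.
G is a freebie, leaving (3,3) = 3.
Row 3 already has 3, leaving (3,4) = 2.
Cage h is a single given cell, so (4,1) = 1.
Column 2 already has 2, leaving (4,2) = 4.
Cage a is given, leaving (4,3) = 2.
2 is placed in column 4, leaving (4,4) = 3.
4 is placed in row 1, leaving (1,3) = 1.

2 3 1 4 / 3 2 4 1 / 4 1 3 2 / 1 4 2 3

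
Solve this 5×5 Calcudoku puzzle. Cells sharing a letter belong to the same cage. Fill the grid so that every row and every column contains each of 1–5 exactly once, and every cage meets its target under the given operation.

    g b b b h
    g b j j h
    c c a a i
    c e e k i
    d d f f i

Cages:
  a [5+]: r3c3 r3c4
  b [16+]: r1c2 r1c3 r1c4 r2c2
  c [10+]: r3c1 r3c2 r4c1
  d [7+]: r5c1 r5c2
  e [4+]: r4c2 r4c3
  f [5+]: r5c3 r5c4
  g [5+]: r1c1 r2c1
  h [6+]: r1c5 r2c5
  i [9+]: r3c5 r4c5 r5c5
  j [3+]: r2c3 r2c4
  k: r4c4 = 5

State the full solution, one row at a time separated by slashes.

2 3 5 4 1 / 3 4 1 2 5 / 1 5 2 3 4 / 4 1 3 5 2 / 5 2 4 1 3

Cage k is given; hence r4c4 = 5.
Row 2 needs a 3, and only r2c1 is open for it.
The two cells of cage g must have sum 5, so r1c1 = 2.
The 4 cells of cage b must have sum 16, leaving r2c2 = 4.
The only place for 1 in row 1 is r1c5.
The two cells of cage h must have sum 6, leaving r2c5 = 5.
Row 4 needs a 2, and only r4c5 is open for it.
The only place for 4 in row 4 is r4c1.
4 is placed in column 1; hence r5c1 = 5.
Cage d's pair has sum 7, leaving r5c2 = 2.
Column 1 already has 5; hence r3c1 = 1.
Cage c needs sum 10, so r3c2 = 5.
Column 2 already has 5, so r1c2 = 3.
The 4 cells of cage b must have sum 16, which forces r1c3 = 5.
Cage b has sum 16; hence r1c4 = 4.
Column 2 already has 3, which forces r4c2 = 1.
Row 4 now contains 1, leaving r4c3 = 3.
4 is placed in column 4, leaving r5c4 = 1.
Cage j needs two cells with sum 3, so r2c3 = 1.
Column 4 already has 1, so r2c4 = 2.
3 is placed in column 3; hence r3c3 = 2.
The two cells of cage a must have sum 5, which forces r3c4 = 3.
Row 3 already has 3, so r3c5 = 4.
Row 5 now contains 1, leaving r5c3 = 4.
Column 5 now contains 4, leaving r5c5 = 3.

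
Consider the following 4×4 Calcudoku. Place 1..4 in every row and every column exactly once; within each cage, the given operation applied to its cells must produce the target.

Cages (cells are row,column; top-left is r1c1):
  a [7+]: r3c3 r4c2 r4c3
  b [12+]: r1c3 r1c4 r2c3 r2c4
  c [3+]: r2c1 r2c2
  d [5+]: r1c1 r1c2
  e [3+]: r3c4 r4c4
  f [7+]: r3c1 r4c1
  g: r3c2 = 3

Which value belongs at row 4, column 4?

1

G is a freebie, leaving r3c2 = 3.
3 is placed in row 3, which forces r3c1 = 4.
The two cells of cage f must have sum 7, leaving r4c1 = 3.
Column 1 already has 3, leaving r1c1 = 1.
The two cells of cage d must have sum 5, so r1c2 = 4.
Column 1 already has 1, leaving r2c1 = 2.
Row 2 already has 2, which forces r2c2 = 1.
1 is placed in column 2; hence r4c2 = 2.
2 is placed in row 4, leaving r4c4 = 1.
The 3 cells of cage a must have sum 7; hence r3c3 = 1.
Column 4 now contains 1, leaving r3c4 = 2.
Row 4 now contains 1, which forces r4c3 = 4.
The 4 cells of cage b must have sum 12; hence r1c3 = 2.
2 is placed in column 4, which forces r1c4 = 3.
Column 3 now contains 4; hence r2c3 = 3.
Cage b has sum 12, which forces r2c4 = 4.
The full grid is 1 4 2 3 / 2 1 3 4 / 4 3 1 2 / 3 2 4 1.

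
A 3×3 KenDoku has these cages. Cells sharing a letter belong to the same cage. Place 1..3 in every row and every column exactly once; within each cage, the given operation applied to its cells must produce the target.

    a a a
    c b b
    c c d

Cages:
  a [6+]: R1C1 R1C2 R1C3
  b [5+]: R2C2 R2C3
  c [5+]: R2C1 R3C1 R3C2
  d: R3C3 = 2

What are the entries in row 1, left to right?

2 3 1

Cage d is a single given cell; hence R3C3 = 2.
The 3 cells of cage c must have sum 5, so R2C1 = 1.
Cage b's pair has sum 5, which forces R2C2 = 2.
Column 3 already has 2, so R2C3 = 3.
Cage c has sum 5, which forces R3C1 = 3.
Row 3 now contains 2, so R3C2 = 1.
Column 1 already has 3, which forces R1C1 = 2.
Column 2 already has 1, which forces R1C2 = 3.
Column 3 now contains 3; hence R1C3 = 1.
Completed grid: 2 3 1 / 1 2 3 / 3 1 2.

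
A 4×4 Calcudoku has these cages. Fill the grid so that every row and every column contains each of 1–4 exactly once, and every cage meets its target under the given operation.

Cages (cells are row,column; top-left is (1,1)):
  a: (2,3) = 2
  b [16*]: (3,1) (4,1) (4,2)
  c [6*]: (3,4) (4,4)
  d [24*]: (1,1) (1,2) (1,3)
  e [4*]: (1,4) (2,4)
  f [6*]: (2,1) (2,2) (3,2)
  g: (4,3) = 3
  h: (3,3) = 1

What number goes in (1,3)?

A is a freebie, which forces (2,3) = 2.
Cage h is a single given cell, which forces (3,3) = 1.
Cage g is a single given cell, so (4,3) = 3.
3 is placed in row 4, so (4,4) = 2.
3 is placed in column 3, leaving (1,3) = 4.
Row 1 now contains 4, leaving (1,4) = 1.
1 is placed in column 4, leaving (2,4) = 4.
Cage b needs product 16, so (3,1) = 4.
The 3 cells of cage f must have product 6, leaving (3,2) = 2.
Column 4 already has 2, leaving (3,4) = 3.
Cage b needs product 16, so (4,1) = 1.
Row 4 now contains 2, so (4,2) = 4.
The 3 cells of cage d must have product 24, leaving (1,1) = 2.
2 is placed in column 2, which forces (1,2) = 3.
1 is placed in column 1, so (2,1) = 3.
Cage f has product 6; hence (2,2) = 1.
The full grid is 2 3 4 1 / 3 1 2 4 / 4 2 1 3 / 1 4 3 2.

4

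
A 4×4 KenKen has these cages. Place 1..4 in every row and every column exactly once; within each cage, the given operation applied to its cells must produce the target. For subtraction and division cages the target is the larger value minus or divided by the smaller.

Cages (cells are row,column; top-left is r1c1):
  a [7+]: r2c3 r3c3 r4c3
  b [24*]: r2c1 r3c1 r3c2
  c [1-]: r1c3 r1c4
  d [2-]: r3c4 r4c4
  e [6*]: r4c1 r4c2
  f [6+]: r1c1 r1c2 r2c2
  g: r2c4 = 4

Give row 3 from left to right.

4 2 1 3

G is a freebie, so r2c4 = 4.
The only place for 4 in row 4 is r4c3.
The only place for 4 in row 1 is r1c2.
Cage f has sum 6; hence r1c1 = 1.
Cage f has sum 6; hence r2c2 = 1.
Row 2 already has 1, so r2c3 = 2.
The 3 cells of cage b must have product 24, which forces r3c1 = 4.
Column 3 already has 2, so r3c3 = 1.
Row 3 already has 1, so r3c4 = 3.
Column 4 now contains 3, leaving r4c4 = 1.
Column 3 already has 2, which forces r1c3 = 3.
Column 4 now contains 3, leaving r1c4 = 2.
Row 2 now contains 2, leaving r2c1 = 3.
Row 3 already has 3; hence r3c2 = 2.
3 is placed in column 1, which forces r4c1 = 2.
2 is placed in column 2, so r4c2 = 3.
Filled in: 1 4 3 2 / 3 1 2 4 / 4 2 1 3 / 2 3 4 1.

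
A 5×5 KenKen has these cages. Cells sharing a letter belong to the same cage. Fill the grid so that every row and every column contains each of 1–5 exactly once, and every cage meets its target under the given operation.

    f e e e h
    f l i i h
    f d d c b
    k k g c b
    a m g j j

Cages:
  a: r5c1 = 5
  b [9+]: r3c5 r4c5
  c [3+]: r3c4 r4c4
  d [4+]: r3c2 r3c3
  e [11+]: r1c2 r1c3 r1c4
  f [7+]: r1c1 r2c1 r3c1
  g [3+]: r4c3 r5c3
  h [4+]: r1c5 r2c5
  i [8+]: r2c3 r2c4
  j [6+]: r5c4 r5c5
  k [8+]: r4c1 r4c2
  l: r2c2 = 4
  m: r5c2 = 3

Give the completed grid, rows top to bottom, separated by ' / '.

1 2 4 5 3 / 2 4 5 3 1 / 4 1 3 2 5 / 3 5 2 1 4 / 5 3 1 4 2

L is a freebie; hence r2c2 = 4.
Cage a is a single given cell, which forces r5c1 = 5.
Cage m is given, so r5c2 = 3.
Column 2 now contains 3, which forces r3c2 = 1.
Cage d's pair has sum 4, which forces r3c3 = 3.
Row 3 now contains 1, so r3c4 = 2.
Column 1 now contains 5, so r4c1 = 3.
Column 2 now contains 3; hence r4c2 = 5.
Column 4 now contains 2; hence r4c4 = 1.
5 is placed in row 4, leaving r4c5 = 4.
Column 4 now contains 2, which forces r5c4 = 4.
Column 5 already has 4; hence r5c5 = 2.
Column 2 now contains 5, so r1c2 = 2.
Cage e needs sum 11, so r1c3 = 4.
4 is placed in column 4; hence r1c4 = 5.
Column 3 already has 3, leaving r2c3 = 5.
Cage i needs two cells with sum 8, leaving r2c4 = 3.
Row 2 now contains 3, which forces r2c5 = 1.
2 is placed in row 3, which forces r3c1 = 4.
Column 5 already has 4, leaving r3c5 = 5.
Row 4 now contains 1; hence r4c3 = 2.
2 is placed in row 5, so r5c3 = 1.
2 is placed in row 1; hence r1c1 = 1.
1 is placed in column 5; hence r1c5 = 3.
Row 2 already has 1, which forces r2c1 = 2.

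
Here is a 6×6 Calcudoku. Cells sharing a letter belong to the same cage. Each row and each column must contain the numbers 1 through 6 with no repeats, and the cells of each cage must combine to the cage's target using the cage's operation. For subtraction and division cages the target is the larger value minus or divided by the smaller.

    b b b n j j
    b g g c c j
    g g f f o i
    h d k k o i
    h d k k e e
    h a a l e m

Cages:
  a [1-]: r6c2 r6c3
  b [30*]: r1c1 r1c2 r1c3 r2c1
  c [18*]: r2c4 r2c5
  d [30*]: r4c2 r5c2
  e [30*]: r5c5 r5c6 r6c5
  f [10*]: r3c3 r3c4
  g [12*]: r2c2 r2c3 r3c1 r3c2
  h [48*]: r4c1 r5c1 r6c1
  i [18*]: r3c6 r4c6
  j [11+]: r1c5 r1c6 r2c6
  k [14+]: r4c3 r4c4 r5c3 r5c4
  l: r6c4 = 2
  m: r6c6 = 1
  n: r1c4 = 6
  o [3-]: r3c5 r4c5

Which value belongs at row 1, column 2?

N is a freebie, which forces r1c4 = 6.
6 is placed in column 4; hence r2c4 = 3.
Row 2 now contains 3; hence r2c5 = 6.
L is a freebie; hence r6c4 = 2.
Cage m is a single given cell; hence r6c6 = 1.
Cage f's pair has product 10; hence r3c3 = 2.
Column 4 now contains 2; hence r3c4 = 5.
In row 3, 4 can only go at r3c5, so r3c5 = 4.
4 is placed in column 5, so r4c5 = 1.
1 is placed in row 4, so r4c4 = 4.
The 4 cells of cage k must have sum 14, so r5c4 = 1.
Row 1 needs a 4, and only r1c6 is open for it.
In row 4, 2 can only go at r4c1, so r4c1 = 2.
Cage b has product 30, which forces r1c2 = 2.
2 is placed in row 1; hence r1c5 = 5.
5 is placed in column 5, which forces r6c5 = 3.
Cage b needs product 30, leaving r2c1 = 5.
Cage j needs sum 11; hence r2c6 = 2.
3 is placed in column 5, so r5c5 = 2.
The 3 cells of cage e must have product 30, leaving r5c6 = 5.
Cage d's pair has product 30; hence r4c2 = 5.
Row 5 now contains 5, leaving r5c2 = 6.
Column 2 now contains 6, leaving r6c2 = 4.
Column 2 now contains 4, which forces r2c2 = 1.
The 4 cells of cage g must have product 12, leaving r2c3 = 4.
Cage g needs product 12, which forces r3c1 = 1.
The 4 cells of cage g must have product 12, which forces r3c2 = 3.
3 is placed in row 3; hence r3c6 = 6.
Cage k has sum 14, which forces r4c3 = 6.
Column 6 already has 6, which forces r4c6 = 3.
6 is placed in row 5, so r5c1 = 4.
Cage k has sum 14, which forces r5c3 = 3.
Row 6 already has 4, leaving r6c1 = 6.
Cage a's pair has difference 1; hence r6c3 = 5.
Column 1 already has 1, so r1c1 = 3.
Column 3 already has 3, which forces r1c3 = 1.
The full grid is 3 2 1 6 5 4 / 5 1 4 3 6 2 / 1 3 2 5 4 6 / 2 5 6 4 1 3 / 4 6 3 1 2 5 / 6 4 5 2 3 1.

2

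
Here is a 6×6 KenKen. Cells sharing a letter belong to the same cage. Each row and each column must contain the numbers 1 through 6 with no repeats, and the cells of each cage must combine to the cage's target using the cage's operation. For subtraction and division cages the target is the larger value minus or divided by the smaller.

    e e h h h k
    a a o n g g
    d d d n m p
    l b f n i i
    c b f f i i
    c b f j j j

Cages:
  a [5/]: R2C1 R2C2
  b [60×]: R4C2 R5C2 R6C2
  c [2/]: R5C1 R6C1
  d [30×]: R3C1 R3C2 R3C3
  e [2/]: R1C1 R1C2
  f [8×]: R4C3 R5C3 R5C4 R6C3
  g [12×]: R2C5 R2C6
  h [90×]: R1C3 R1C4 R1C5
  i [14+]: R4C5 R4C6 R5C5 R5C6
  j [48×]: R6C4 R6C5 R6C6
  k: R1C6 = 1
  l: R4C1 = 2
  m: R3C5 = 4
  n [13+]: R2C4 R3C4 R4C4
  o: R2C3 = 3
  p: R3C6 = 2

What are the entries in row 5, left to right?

6 4 2 1 5 3

K is a freebie, so R1C6 = 1.
Cage o is given, which forces R2C3 = 3.
M is a freebie, which forces R3C5 = 4.
Cage p is a single given cell, so R3C6 = 2.
L is a freebie; hence R4C1 = 2.
Cage f needs product 8, which forces R5C4 = 1.
Cage g's pair has product 12, leaving R2C5 = 2.
Cage g needs two cells with product 12, which forces R2C6 = 6.
Column 5 already has 2, which forces R6C5 = 6.
Column 6 now contains 6, leaving R6C6 = 4.
Row 2 already has 6, which forces R2C4 = 4.
Cage i has sum 14, so R4C5 = 1.
Cage i has sum 14; hence R4C6 = 5.
The two cells of cage c must have quotient 2, which forces R5C1 = 6.
Cage i needs sum 14, leaving R5C5 = 5.
Cage i has sum 14, which forces R5C6 = 3.
6 is placed in row 6, which forces R6C1 = 3.
Row 6 now contains 4, leaving R6C4 = 2.
Column 1 now contains 3, which forces R1C1 = 4.
Cage e needs two cells with quotient 2, so R1C2 = 2.
5 is placed in column 5, leaving R1C5 = 3.
Row 4 now contains 1, so R4C3 = 4.
Column 2 now contains 2, which forces R5C2 = 4.
The 4 cells of cage f must have product 8, which forces R5C3 = 2.
Row 6 already has 2; hence R6C2 = 5.
Row 6 already has 2, so R6C3 = 1.
The two cells of cage a must have quotient 5, which forces R2C1 = 5.
5 is placed in column 2, which forces R2C2 = 1.
5 is placed in column 1, which forces R3C1 = 1.
Column 2 already has 1, which forces R3C2 = 6.
Row 3 now contains 6; hence R3C3 = 5.
Row 3 now contains 6; hence R3C4 = 3.
Cage b has product 60, so R4C2 = 3.
Column 4 now contains 3, which forces R4C4 = 6.
5 is placed in column 3, leaving R1C3 = 6.
Column 4 already has 6, leaving R1C4 = 5.
Completed grid: 4 2 6 5 3 1 / 5 1 3 4 2 6 / 1 6 5 3 4 2 / 2 3 4 6 1 5 / 6 4 2 1 5 3 / 3 5 1 2 6 4.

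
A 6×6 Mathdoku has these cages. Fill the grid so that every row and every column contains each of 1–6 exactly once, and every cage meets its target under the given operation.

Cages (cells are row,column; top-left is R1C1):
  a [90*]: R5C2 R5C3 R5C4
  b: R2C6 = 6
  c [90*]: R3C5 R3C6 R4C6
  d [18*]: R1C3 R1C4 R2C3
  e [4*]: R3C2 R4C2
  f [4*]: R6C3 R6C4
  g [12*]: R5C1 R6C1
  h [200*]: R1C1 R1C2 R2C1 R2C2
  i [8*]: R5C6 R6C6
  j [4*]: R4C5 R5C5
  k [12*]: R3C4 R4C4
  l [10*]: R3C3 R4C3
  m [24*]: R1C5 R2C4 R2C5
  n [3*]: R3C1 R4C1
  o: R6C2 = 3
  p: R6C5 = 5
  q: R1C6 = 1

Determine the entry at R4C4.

Cage q is a single given cell; hence R1C6 = 1.
B is a freebie, leaving R2C6 = 6.
O is a freebie; hence R6C2 = 3.
P is a freebie, which forces R6C5 = 5.
Cage c has product 90; hence R3C5 = 6.
Row 2 needs a 1, and only R2C3 is open for it.
Column 3 already has 1, leaving R6C3 = 4.
Cage f needs two cells with product 4, which forces R6C4 = 1.
4 is placed in row 6; hence R6C6 = 2.
Cage g needs two cells with product 12; hence R5C1 = 2.
Column 6 now contains 2; hence R5C6 = 4.
Row 6 already has 2; hence R6C1 = 6.
The two cells of cage j must have product 4, so R4C5 = 4.
Row 5 already has 4; hence R5C5 = 1.
Cage m needs product 24, which forces R2C4 = 4.
The two cells of cage e must have product 4, which forces R3C2 = 4.
4 is placed in column 4, which forces R3C4 = 2.
4 is placed in row 4; hence R4C2 = 1.
The 4 cells of cage h must have product 200, leaving R1C1 = 4.
Cage h has product 200, which forces R1C2 = 5.
Row 2 already has 4, leaving R2C1 = 5.
The 4 cells of cage h must have product 200, leaving R2C2 = 2.
2 is placed in row 2, so R2C5 = 3.
Cage n needs two cells with product 3, leaving R3C1 = 1.
Row 3 now contains 2, leaving R3C3 = 5.
Row 3 already has 5, which forces R3C6 = 3.
Row 4 already has 1; hence R4C1 = 3.
Cage l needs two cells with product 10, so R4C3 = 2.
The two cells of cage k must have product 12, which forces R4C4 = 6.
Column 6 now contains 3, leaving R4C6 = 5.
Column 2 already has 5, so R5C2 = 6.
6 is placed in row 5, leaving R5C3 = 3.
3 is placed in row 5, leaving R5C4 = 5.
3 is placed in column 3, which forces R1C3 = 6.
Column 4 now contains 6, leaving R1C4 = 3.
3 is placed in column 5, so R1C5 = 2.
Filled in: 4 5 6 3 2 1 / 5 2 1 4 3 6 / 1 4 5 2 6 3 / 3 1 2 6 4 5 / 2 6 3 5 1 4 / 6 3 4 1 5 2.

6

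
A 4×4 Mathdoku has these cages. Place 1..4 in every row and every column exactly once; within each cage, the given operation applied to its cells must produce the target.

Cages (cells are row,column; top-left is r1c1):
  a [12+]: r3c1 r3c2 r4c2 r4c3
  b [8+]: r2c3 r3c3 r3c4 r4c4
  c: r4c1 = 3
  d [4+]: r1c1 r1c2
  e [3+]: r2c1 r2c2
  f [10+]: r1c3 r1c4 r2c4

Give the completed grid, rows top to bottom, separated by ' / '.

C is a freebie, which forces r4c1 = 3.
Column 1 now contains 3, so r1c1 = 1.
The two cells of cage d must have sum 4, which forces r1c2 = 3.
3 is placed in row 1, which forces r1c3 = 4.
Row 1 already has 4, leaving r1c4 = 2.
Column 1 already has 1; hence r2c1 = 2.
2 is placed in row 2, which forces r2c2 = 1.
Row 2 already has 1; hence r2c3 = 3.
3 is placed in row 2, which forces r2c4 = 4.
Column 1 already has 2, leaving r3c1 = 4.
Row 3 already has 4, so r3c2 = 2.
Row 3 now contains 2, leaving r3c3 = 1.
Row 3 now contains 1, which forces r3c4 = 3.
2 is placed in column 2, leaving r4c2 = 4.
1 is placed in column 3, so r4c3 = 2.
Column 4 already has 4, leaving r4c4 = 1.

1 3 4 2 / 2 1 3 4 / 4 2 1 3 / 3 4 2 1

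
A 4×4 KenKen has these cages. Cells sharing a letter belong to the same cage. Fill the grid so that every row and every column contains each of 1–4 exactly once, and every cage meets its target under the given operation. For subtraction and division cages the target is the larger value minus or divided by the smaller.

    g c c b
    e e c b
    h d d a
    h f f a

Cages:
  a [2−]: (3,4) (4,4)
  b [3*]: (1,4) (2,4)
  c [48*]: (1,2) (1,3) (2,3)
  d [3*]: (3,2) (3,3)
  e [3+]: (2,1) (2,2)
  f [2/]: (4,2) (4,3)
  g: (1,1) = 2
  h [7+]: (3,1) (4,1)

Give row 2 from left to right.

Cage g is given, which forces (1,1) = 2.
The 3 cells of cage c must have product 48, which forces (1,2) = 4.
Cage c needs product 48; hence (1,3) = 3.
Row 1 now contains 3, so (1,4) = 1.
Column 1 already has 2, leaving (2,1) = 1.
1 is placed in row 2, leaving (2,2) = 2.
Cage c has product 48, which forces (2,3) = 4.
Column 4 now contains 1; hence (2,4) = 3.
3 is placed in column 3, which forces (3,3) = 1.
2 is placed in column 2, leaving (4,2) = 1.
1 is placed in column 3; hence (4,3) = 2.
2 is placed in row 4, leaving (4,4) = 4.
Cage h needs two cells with sum 7, so (3,1) = 4.
Row 3 already has 1, which forces (3,2) = 3.
Column 4 now contains 4, so (3,4) = 2.
Row 4 now contains 4, leaving (4,1) = 3.
Completed grid: 2 4 3 1 / 1 2 4 3 / 4 3 1 2 / 3 1 2 4.

1 2 4 3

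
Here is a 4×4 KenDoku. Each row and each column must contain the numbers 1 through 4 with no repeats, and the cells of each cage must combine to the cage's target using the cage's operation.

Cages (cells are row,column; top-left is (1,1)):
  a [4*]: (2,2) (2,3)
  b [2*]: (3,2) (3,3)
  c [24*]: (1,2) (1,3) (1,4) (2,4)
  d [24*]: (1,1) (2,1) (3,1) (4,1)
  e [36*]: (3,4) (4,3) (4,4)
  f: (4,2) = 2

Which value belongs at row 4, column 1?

The 3 cells of cage e must have product 36; hence (3,4) = 3.
Cage f is a single given cell, leaving (4,2) = 2.
The 3 cells of cage e must have product 36; hence (4,3) = 3.
The 3 cells of cage e must have product 36; hence (4,4) = 4.
Cage c needs product 24; hence (1,2) = 3.
Cage c has product 24, leaving (1,3) = 4.
Column 3 already has 4; hence (2,3) = 1.
Row 2 now contains 1, so (2,4) = 2.
Column 2 now contains 2, so (3,2) = 1.
The two cells of cage b must have product 2, so (3,3) = 2.
Row 4 now contains 4, leaving (4,1) = 1.
Row 1 already has 4, which forces (1,1) = 2.
Column 4 already has 2; hence (1,4) = 1.
The 4 cells of cage d must have product 24, which forces (2,1) = 3.
Row 2 now contains 1; hence (2,2) = 4.
2 is placed in row 3; hence (3,1) = 4.
Completed grid: 2 3 4 1 / 3 4 1 2 / 4 1 2 3 / 1 2 3 4.

1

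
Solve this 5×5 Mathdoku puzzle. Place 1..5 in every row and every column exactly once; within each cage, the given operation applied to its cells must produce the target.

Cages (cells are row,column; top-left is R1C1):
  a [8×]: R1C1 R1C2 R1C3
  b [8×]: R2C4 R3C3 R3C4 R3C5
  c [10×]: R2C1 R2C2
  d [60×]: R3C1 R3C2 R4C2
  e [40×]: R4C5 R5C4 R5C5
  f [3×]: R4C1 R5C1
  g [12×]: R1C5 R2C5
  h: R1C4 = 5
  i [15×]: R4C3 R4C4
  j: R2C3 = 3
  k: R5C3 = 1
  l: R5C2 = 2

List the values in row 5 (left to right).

3 2 1 4 5

H is a freebie; hence R1C4 = 5.
J is a freebie, leaving R2C3 = 3.
Cage b needs product 8, so R2C4 = 1.
3 is placed in row 2; hence R2C5 = 4.
Column 3 already has 3; hence R4C3 = 5.
5 is placed in column 4, which forces R4C4 = 3.
Row 4 already has 5; hence R4C5 = 2.
L is a freebie, leaving R5C2 = 2.
Cage k is a single given cell; hence R5C3 = 1.
2 is placed in row 5, so R5C4 = 4.
Column 5 already has 2, which forces R5C5 = 5.
Column 5 already has 4; hence R1C5 = 3.
Cage c needs two cells with product 10; hence R2C1 = 2.
2 is placed in column 2; hence R2C2 = 5.
5 is placed in column 2, so R3C2 = 3.
Cage b needs product 8, which forces R3C3 = 4.
Column 4 now contains 4, leaving R3C4 = 2.
Column 5 already has 2, leaving R3C5 = 1.
Row 4 already has 3, which forces R4C1 = 1.
Row 4 already has 3, which forces R4C2 = 4.
1 is placed in row 5, which forces R5C1 = 3.
1 is placed in column 1, so R1C1 = 4.
Column 2 already has 4, leaving R1C2 = 1.
Column 3 now contains 4, so R1C3 = 2.
Row 3 already has 3, leaving R3C1 = 5.
Completed grid: 4 1 2 5 3 / 2 5 3 1 4 / 5 3 4 2 1 / 1 4 5 3 2 / 3 2 1 4 5.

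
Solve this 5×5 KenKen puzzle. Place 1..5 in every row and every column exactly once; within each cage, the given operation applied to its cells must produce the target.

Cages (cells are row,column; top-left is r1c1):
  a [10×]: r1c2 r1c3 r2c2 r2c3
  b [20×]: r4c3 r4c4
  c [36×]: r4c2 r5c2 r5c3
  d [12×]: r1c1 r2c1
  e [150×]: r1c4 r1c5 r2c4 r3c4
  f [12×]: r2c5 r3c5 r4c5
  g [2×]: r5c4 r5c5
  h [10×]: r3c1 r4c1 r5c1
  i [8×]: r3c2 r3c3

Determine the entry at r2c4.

2

Cage e has product 150, so r1c5 = 5.
Cage c needs product 36, which forces r4c2 = 3.
The 3 cells of cage c must have product 36; hence r5c2 = 4.
Cage c needs product 36, so r5c3 = 3.
Column 2 now contains 4, which forces r3c2 = 2.
Cage i needs two cells with product 8, so r3c3 = 4.
Column 3 now contains 4, which forces r4c3 = 5.
Row 4 now contains 5, so r4c4 = 4.
Row 4 already has 4, so r4c5 = 1.
1 is placed in column 5, which forces r5c5 = 2.
2 is placed in column 2, leaving r1c2 = 1.
The 4 cells of cage a must have product 10, leaving r1c3 = 2.
2 is placed in row 1; hence r1c4 = 3.
Cage a has product 10, which forces r2c2 = 5.
Column 3 now contains 5, so r2c3 = 1.
Row 2 now contains 5, leaving r2c4 = 2.
Cage f needs product 12, so r2c5 = 4.
Column 4 now contains 3, which forces r3c4 = 5.
1 is placed in column 5; hence r3c5 = 3.
Row 4 now contains 1, so r4c1 = 2.
2 is placed in row 5, leaving r5c4 = 1.
Row 1 already has 3; hence r1c1 = 4.
4 is placed in row 2, leaving r2c1 = 3.
Row 3 already has 5, so r3c1 = 1.
Row 5 already has 1, so r5c1 = 5.
Filled in: 4 1 2 3 5 / 3 5 1 2 4 / 1 2 4 5 3 / 2 3 5 4 1 / 5 4 3 1 2.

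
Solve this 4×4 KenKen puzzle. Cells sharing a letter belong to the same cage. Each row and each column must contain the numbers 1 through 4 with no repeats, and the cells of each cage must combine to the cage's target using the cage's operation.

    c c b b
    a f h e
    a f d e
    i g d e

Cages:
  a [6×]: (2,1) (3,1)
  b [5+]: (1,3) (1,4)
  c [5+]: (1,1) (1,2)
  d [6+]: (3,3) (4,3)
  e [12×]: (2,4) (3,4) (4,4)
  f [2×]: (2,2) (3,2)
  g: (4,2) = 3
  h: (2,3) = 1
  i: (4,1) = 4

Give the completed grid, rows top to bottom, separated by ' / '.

1 4 3 2 / 3 2 1 4 / 2 1 4 3 / 4 3 2 1

Cage h is a single given cell, which forces (2,3) = 1.
I is a freebie, leaving (4,1) = 4.
Cage g is a single given cell, leaving (4,2) = 3.
Row 4 already has 4, which forces (4,3) = 2.
Row 4 already has 3, which forces (4,4) = 1.
Cage b needs two cells with sum 5, so (1,3) = 3.
Cage b's pair has sum 5, which forces (1,4) = 2.
1 is placed in row 2, so (2,2) = 2.
The two cells of cage f must have product 2, which forces (3,2) = 1.
Column 3 already has 2, leaving (3,3) = 4.
4 is placed in row 3, which forces (3,4) = 3.
Row 1 already has 3, so (1,1) = 1.
Row 1 now contains 2; hence (1,2) = 4.
Row 2 already has 2, which forces (2,1) = 3.
Column 4 now contains 3, leaving (2,4) = 4.
Row 3 now contains 3; hence (3,1) = 2.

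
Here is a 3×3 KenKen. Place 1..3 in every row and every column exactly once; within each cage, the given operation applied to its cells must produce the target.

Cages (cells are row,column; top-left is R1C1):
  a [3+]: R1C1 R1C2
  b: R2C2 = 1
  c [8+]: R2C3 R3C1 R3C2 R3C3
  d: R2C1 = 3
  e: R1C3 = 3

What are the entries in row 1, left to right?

1 2 3

Cage e is given, so R1C3 = 3.
Cage d is given; hence R2C1 = 3.
Cage b is a single given cell, so R2C2 = 1.
Cage c needs sum 8; hence R2C3 = 2.
Column 3 now contains 3, leaving R3C3 = 1.
Cage a needs two cells with sum 3, which forces R1C1 = 1.
1 is placed in column 2, so R1C2 = 2.
1 is placed in row 3, leaving R3C1 = 2.
Cage c needs sum 8; hence R3C2 = 3.
The full grid is 1 2 3 / 3 1 2 / 2 3 1.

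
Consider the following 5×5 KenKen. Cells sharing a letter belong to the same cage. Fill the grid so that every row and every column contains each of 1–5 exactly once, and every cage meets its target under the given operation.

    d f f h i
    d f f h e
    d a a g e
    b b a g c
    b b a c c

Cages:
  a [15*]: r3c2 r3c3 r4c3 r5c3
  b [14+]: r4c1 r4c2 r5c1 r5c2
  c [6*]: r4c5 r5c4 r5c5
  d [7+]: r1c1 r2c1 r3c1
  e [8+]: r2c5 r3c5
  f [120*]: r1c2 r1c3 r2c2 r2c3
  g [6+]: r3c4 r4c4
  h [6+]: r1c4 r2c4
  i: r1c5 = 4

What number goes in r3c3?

3

I is a freebie, so r1c5 = 4.
The 4 cells of cage a must have product 15, which forces r3c2 = 1.
Column 3 needs a 4, and only r2c3 is open for it.
The 3 cells of cage d must have sum 7, leaving r3c1 = 4.
In row 3, 2 can only go at r3c4, so r3c4 = 2.
The two cells of cage g must have sum 6, so r4c4 = 4.
In row 5, 4 can only go at r5c2, so r5c2 = 4.
Column 3 needs a 2, and only r1c3 is open for it.
Row 1 now contains 2; hence r1c1 = 1.
Row 1 now contains 1, so r1c4 = 5.
Cage d has sum 7, leaving r2c1 = 2.
Column 4 already has 5, leaving r2c4 = 1.
Column 4 now contains 1, leaving r5c4 = 3.
Row 1 already has 5; hence r1c2 = 3.
Cage f has product 120, leaving r2c2 = 5.
Row 2 now contains 5; hence r2c5 = 3.
Column 5 now contains 3; hence r3c5 = 5.
The 4 cells of cage b must have sum 14, leaving r4c1 = 3.
The 4 cells of cage b must have sum 14, so r4c2 = 2.
Row 4 already has 2, leaving r4c5 = 1.
Row 5 already has 3; hence r5c1 = 5.
5 is placed in row 5, leaving r5c3 = 1.
1 is placed in column 5, which forces r5c5 = 2.
5 is placed in row 3; hence r3c3 = 3.
Row 4 already has 1, leaving r4c3 = 5.
Completed grid: 1 3 2 5 4 / 2 5 4 1 3 / 4 1 3 2 5 / 3 2 5 4 1 / 5 4 1 3 2.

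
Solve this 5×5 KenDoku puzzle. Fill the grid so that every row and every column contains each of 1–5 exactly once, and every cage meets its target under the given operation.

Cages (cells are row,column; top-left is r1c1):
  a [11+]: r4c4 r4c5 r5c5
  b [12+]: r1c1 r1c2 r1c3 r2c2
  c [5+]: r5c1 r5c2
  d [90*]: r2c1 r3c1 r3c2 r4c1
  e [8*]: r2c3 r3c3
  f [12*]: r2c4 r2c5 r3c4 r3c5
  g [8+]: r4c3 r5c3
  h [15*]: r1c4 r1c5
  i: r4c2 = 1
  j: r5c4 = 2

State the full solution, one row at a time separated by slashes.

The 4 cells of cage d must have product 90; hence r3c2 = 3.
Cage i is given, leaving r4c2 = 1.
Cage j is given, leaving r5c4 = 2.
Cage c needs two cells with sum 5, leaving r5c1 = 1.
Row 5 now contains 2, which forces r5c2 = 4.
The only place for 1 in row 1 is r1c3.
Cage b has sum 12, so r1c1 = 4.
In row 1, 2 can only go at r1c2, so r1c2 = 2.
2 is placed in column 2, so r2c2 = 5.
In row 2, 4 can only go at r2c3, so r2c3 = 4.
Column 3 now contains 4, which forces r3c3 = 2.
Row 3 now contains 2, so r3c1 = 5.
The only place for 2 in row 2 is r2c1.
Column 1 now contains 2, which forces r4c1 = 3.
Row 4 already has 3, which forces r4c3 = 5.
Row 4 already has 3, which forces r4c4 = 4.
5 is placed in row 4; hence r4c5 = 2.
Column 3 already has 5; hence r5c3 = 3.
3 is placed in row 5, so r5c5 = 5.
Cage h needs two cells with product 15; hence r1c4 = 5.
Column 5 already has 5, leaving r1c5 = 3.
Cage f needs product 12, so r2c4 = 3.
Cage f has product 12; hence r2c5 = 1.
4 is placed in column 4, leaving r3c4 = 1.
Cage f has product 12, which forces r3c5 = 4.

4 2 1 5 3 / 2 5 4 3 1 / 5 3 2 1 4 / 3 1 5 4 2 / 1 4 3 2 5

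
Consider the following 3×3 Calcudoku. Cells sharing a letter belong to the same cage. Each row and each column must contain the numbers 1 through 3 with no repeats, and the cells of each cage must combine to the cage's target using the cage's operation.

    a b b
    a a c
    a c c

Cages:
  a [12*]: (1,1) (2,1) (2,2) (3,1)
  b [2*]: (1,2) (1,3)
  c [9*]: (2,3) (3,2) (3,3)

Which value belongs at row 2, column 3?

3

The 4 cells of cage a must have product 12, so (2,2) = 2.
Cage c needs product 9, which forces (2,3) = 3.
The 3 cells of cage c must have product 9; hence (3,2) = 3.
The 3 cells of cage c must have product 9, so (3,3) = 1.
Cage a needs product 12; hence (1,1) = 3.
2 is placed in column 2, leaving (1,2) = 1.
1 is placed in column 3, leaving (1,3) = 2.
3 is placed in row 2; hence (2,1) = 1.
Row 3 now contains 1; hence (3,1) = 2.
Filled in: 3 1 2 / 1 2 3 / 2 3 1.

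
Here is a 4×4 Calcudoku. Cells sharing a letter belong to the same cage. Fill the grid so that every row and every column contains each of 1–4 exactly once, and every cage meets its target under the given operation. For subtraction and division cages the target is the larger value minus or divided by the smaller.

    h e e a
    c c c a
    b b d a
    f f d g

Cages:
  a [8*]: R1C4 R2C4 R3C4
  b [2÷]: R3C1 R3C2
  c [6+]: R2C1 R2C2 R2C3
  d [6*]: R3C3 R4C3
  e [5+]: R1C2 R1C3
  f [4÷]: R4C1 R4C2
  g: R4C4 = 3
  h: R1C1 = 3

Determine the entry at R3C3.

H is a freebie, so R1C1 = 3.
G is a freebie, so R4C4 = 3.
The two cells of cage d must have product 6, so R3C3 = 3.
Row 4 now contains 3, so R4C3 = 2.
Cage c needs sum 6, so R2C1 = 2.
The 3 cells of cage c must have sum 6, which forces R2C2 = 3.
2 is placed in column 3, which forces R2C3 = 1.
Row 2 already has 1; hence R2C4 = 4.
Cage e's pair has sum 5, leaving R1C2 = 1.
Column 3 now contains 1, so R1C3 = 4.
1 is placed in row 1; hence R1C4 = 2.
Cage b's pair has quotient 2, which forces R3C2 = 2.
Column 4 already has 2, which forces R3C4 = 1.
Column 2 now contains 1, leaving R4C2 = 4.
Row 3 already has 1, leaving R3C1 = 4.
Row 4 already has 4, leaving R4C1 = 1.
Completed grid: 3 1 4 2 / 2 3 1 4 / 4 2 3 1 / 1 4 2 3.

3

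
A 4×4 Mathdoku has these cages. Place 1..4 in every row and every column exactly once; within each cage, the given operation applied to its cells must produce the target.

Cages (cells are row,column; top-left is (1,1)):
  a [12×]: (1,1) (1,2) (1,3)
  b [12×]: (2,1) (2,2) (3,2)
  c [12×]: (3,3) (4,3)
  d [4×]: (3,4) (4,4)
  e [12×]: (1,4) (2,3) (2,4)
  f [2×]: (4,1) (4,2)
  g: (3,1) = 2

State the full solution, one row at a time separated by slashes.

Cage g is given, which forces (3,1) = 2.
Column 1 already has 2, leaving (4,1) = 1.
1 is placed in row 4, which forces (4,2) = 2.
1 is placed in row 4, leaving (4,4) = 4.
Cage c's pair has product 12, leaving (3,3) = 4.
Column 4 now contains 4; hence (3,4) = 1.
Row 4 already has 4, leaving (4,3) = 3.
3 is placed in column 3, which forces (1,3) = 1.
The 3 cells of cage e must have product 12; hence (1,4) = 2.
Cage b has product 12; hence (2,1) = 4.
Cage b needs product 12, leaving (2,2) = 1.
4 is placed in column 3, which forces (2,3) = 2.
Column 4 now contains 1; hence (2,4) = 3.
1 is placed in row 3, leaving (3,2) = 3.
Column 1 now contains 4, so (1,1) = 3.
Column 2 now contains 3, which forces (1,2) = 4.

3 4 1 2 / 4 1 2 3 / 2 3 4 1 / 1 2 3 4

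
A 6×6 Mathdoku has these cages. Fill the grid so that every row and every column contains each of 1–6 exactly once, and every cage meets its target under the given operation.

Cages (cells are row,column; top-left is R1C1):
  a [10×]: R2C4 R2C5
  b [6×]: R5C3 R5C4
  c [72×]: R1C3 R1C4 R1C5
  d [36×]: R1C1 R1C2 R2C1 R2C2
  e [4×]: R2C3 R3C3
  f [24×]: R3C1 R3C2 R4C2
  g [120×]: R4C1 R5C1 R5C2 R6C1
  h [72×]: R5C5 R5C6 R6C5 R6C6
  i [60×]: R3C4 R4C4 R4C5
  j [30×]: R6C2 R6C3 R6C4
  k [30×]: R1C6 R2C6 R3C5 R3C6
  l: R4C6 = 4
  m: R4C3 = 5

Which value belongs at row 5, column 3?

2

Cage m is a single given cell; hence R4C3 = 5.
Cage l is given; hence R4C6 = 4.
Cage i has product 60; hence R3C4 = 5.
Column 4 already has 5, leaving R2C4 = 2.
Cage a's pair has product 10; hence R2C5 = 5.
Column 4 already has 2; hence R4C4 = 6.
Row 4 already has 6, leaving R4C5 = 2.
Cage j has product 30, leaving R6C2 = 5.
Cage k has product 30, leaving R1C6 = 5.
Cage g has product 120; hence R5C1 = 5.
In row 3, 3 can only go at R3C5, so R3C5 = 3.
Cage k needs product 30, so R2C6 = 1.
Cage k has product 30, so R3C6 = 2.
1 is placed in row 2, so R2C3 = 4.
The two cells of cage e must have product 4, which forces R3C3 = 1.
The 3 cells of cage f must have product 24, leaving R4C2 = 1.
The 4 cells of cage d must have product 36, leaving R1C1 = 1.
Cage d needs product 36, leaving R1C2 = 2.
Row 4 now contains 1, so R4C1 = 3.
Column 2 now contains 2, so R5C2 = 4.
4 is placed in row 5, leaving R5C5 = 1.
Column 5 now contains 1, so R6C5 = 4.
The 3 cells of cage c must have product 72, which forces R1C3 = 3.
Cage c needs product 72, which forces R1C4 = 4.
Column 5 already has 4, so R1C5 = 6.
Column 1 already has 3, so R2C1 = 6.
Cage d needs product 36, leaving R2C2 = 3.
The 3 cells of cage f must have product 24, leaving R3C1 = 4.
4 is placed in column 2; hence R3C2 = 6.
The two cells of cage b must have product 6, which forces R5C3 = 2.
Row 5 already has 1; hence R5C4 = 3.
Row 5 now contains 3; hence R5C6 = 6.
Row 6 now contains 4, so R6C1 = 2.
Column 3 already has 2, which forces R6C3 = 6.
Column 4 already has 3, so R6C4 = 1.
Column 6 now contains 6, leaving R6C6 = 3.
The full grid is 1 2 3 4 6 5 / 6 3 4 2 5 1 / 4 6 1 5 3 2 / 3 1 5 6 2 4 / 5 4 2 3 1 6 / 2 5 6 1 4 3.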